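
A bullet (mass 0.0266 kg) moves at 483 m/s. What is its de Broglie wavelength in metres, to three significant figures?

λ = 5.16 × 10⁻³⁵ m

p = mv = 0.0266 × 483 = 1.285 × 10¹ kg·m/s.
λ = h/p = 6.626 × 10⁻³⁴ / 1.285 × 10¹ = 5.16 × 10⁻³⁵ m.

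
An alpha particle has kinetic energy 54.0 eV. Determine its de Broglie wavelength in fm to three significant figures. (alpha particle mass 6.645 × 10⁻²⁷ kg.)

KE = 54.0 eV = 8.651 × 10⁻¹⁸ J.
p = √(2mKE) = √(2 × 6.645 × 10⁻²⁷ × 8.651 × 10⁻¹⁸) = 3.391 × 10⁻²² kg·m/s.
λ = h/p = 6.626 × 10⁻³⁴ / 3.391 × 10⁻²² = 1.95 × 10⁻¹² m = 1950 fm.

λ = 1950 fm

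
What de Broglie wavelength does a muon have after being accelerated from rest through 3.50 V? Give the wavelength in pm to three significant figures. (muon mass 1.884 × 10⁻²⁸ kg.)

λ = 45.6 pm

KE = eV = 1.602 × 10⁻¹⁹ × 3.500 = 5.607 × 10⁻¹⁹ J.
p = √(2mKE) = √(2 × 1.884 × 10⁻²⁸ × 5.607 × 10⁻¹⁹) = 1.454 × 10⁻²³ kg·m/s.
λ = h/p = 6.626 × 10⁻³⁴ / 1.454 × 10⁻²³ = 4.56 × 10⁻¹¹ m = 45.6 pm.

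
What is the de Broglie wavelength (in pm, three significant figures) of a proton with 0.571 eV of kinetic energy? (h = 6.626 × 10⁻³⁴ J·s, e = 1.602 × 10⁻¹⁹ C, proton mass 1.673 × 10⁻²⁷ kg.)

KE = 0.571 eV = 9.147 × 10⁻²⁰ J.
p = √(2mKE) = √(2 × 1.673 × 10⁻²⁷ × 9.147 × 10⁻²⁰) = 1.749 × 10⁻²³ kg·m/s.
λ = h/p = 6.626 × 10⁻³⁴ / 1.749 × 10⁻²³ = 3.79 × 10⁻¹¹ m = 37.9 pm.

λ = 37.9 pm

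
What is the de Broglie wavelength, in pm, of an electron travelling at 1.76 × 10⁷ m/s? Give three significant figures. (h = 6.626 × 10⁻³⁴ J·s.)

λ = 41.3 pm

p = mv = 9.109 × 10⁻³¹ × 1.76 × 10⁷ = 1.603 × 10⁻²³ kg·m/s.
λ = h/p = 6.626 × 10⁻³⁴ / 1.603 × 10⁻²³ = 4.13 × 10⁻¹¹ m = 41.3 pm.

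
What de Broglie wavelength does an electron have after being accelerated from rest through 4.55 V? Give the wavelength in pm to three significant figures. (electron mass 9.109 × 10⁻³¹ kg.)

KE = eV = 1.602 × 10⁻¹⁹ × 4.550 = 7.289 × 10⁻¹⁹ J.
p = √(2mKE) = √(2 × 9.109 × 10⁻³¹ × 7.289 × 10⁻¹⁹) = 1.152 × 10⁻²⁴ kg·m/s.
λ = h/p = 6.626 × 10⁻³⁴ / 1.152 × 10⁻²⁴ = 5.75 × 10⁻¹⁰ m = 575 pm.

λ = 575 pm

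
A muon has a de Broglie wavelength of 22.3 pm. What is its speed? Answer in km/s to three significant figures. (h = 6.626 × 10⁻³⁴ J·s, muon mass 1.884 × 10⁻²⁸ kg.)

p = h/λ = 6.626 × 10⁻³⁴ / 2.230 × 10⁻¹¹ = 2.971 × 10⁻²³ kg·m/s.
v = p/m = 2.971 × 10⁻²³ / 1.884 × 10⁻²⁸ = 1.58 × 10⁵ m/s = 158 km/s.

v = 158 km/s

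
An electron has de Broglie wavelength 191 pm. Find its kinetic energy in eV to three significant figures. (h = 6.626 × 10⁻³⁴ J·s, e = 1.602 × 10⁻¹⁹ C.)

KE = 41.2 eV

p = h/λ = 6.626 × 10⁻³⁴ / 1.910 × 10⁻¹⁰ = 3.469 × 10⁻²⁴ kg·m/s.
KE = p²/(2m) = (3.469 × 10⁻²⁴)² / (2 × 9.109 × 10⁻³¹) = 6.606 × 10⁻¹⁸ J = 41.2 eV.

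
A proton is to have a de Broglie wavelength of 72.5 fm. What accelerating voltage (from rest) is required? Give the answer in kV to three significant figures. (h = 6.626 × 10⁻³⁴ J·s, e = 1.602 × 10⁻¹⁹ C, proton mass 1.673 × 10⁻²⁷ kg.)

V = 156 kV

p = h/λ = 6.626 × 10⁻³⁴ / 7.250 × 10⁻¹⁴ = 9.139 × 10⁻²¹ kg·m/s.
KE = p²/(2m) = 2.496 × 10⁻¹⁴ J.
V = KE/e = 2.496 × 10⁻¹⁴ / (1.602 × 10⁻¹⁹) = 156 kV.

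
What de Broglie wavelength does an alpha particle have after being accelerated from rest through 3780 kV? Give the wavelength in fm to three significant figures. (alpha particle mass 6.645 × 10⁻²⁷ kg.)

λ = 5.22 fm

KE = 2eV = 2 × 1.602 × 10⁻¹⁹ × 3.780 × 10⁶ = 1.211 × 10⁻¹² J.
p = √(2mKE) = √(2 × 6.645 × 10⁻²⁷ × 1.211 × 10⁻¹²) = 1.269 × 10⁻¹⁹ kg·m/s.
λ = h/p = 6.626 × 10⁻³⁴ / 1.269 × 10⁻¹⁹ = 5.22 × 10⁻¹⁵ m = 5.22 fm.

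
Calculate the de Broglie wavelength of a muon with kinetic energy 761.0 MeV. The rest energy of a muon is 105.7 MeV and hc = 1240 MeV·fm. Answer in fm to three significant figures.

λ = 1.44 fm

Total energy E = KE + m₀c² = 761.0 + 105.7 = 866.7 MeV.
(pc)² = E² − (m₀c²)² = (866.7)² − (105.7)² = 7.400 × 10⁵ MeV², so pc = 860.2 MeV.
λ = hc/(pc) = 1240 MeV·fm / 860.2 MeV = 1.44 fm.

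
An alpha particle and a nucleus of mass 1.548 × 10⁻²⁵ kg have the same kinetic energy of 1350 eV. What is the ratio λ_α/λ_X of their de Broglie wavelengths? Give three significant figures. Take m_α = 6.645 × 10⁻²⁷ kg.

λ_α/λ_X = 4.83

At fixed KE, p = √(2mKE) so λ = h/p ∝ 1/√m.
λ_α/λ_X = √(m_X/m_α) = √(1.548 × 10⁻²⁵/6.645 × 10⁻²⁷) = √(23.30) = 4.83.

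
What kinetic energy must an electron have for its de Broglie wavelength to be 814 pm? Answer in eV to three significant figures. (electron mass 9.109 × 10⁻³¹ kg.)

KE = 2.27 eV

p = h/λ = 6.626 × 10⁻³⁴ / 8.140 × 10⁻¹⁰ = 8.140 × 10⁻²⁵ kg·m/s.
KE = p²/(2m) = (8.140 × 10⁻²⁵)² / (2 × 9.109 × 10⁻³¹) = 3.637 × 10⁻¹⁹ J = 2.27 eV.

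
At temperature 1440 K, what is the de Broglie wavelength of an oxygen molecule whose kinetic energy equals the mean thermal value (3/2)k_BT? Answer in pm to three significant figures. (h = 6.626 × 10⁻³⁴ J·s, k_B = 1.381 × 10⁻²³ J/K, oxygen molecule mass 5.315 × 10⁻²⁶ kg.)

λ = 11.8 pm

KE = (3/2)k_BT = 1.5 × 1.381 × 10⁻²³ × 1440 = 2.983 × 10⁻²⁰ J.
p = √(2mKE) = √(2 × 5.315 × 10⁻²⁶ × 2.983 × 10⁻²⁰) = 5.631 × 10⁻²³ kg·m/s.
λ = h/p = 1.18 × 10⁻¹¹ m = 11.8 pm.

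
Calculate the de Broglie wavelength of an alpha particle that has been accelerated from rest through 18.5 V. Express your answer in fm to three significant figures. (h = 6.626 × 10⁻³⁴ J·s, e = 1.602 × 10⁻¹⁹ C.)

λ = 2360 fm

KE = 2eV = 2 × 1.602 × 10⁻¹⁹ × 18.50 = 5.927 × 10⁻¹⁸ J.
p = √(2mKE) = √(2 × 6.645 × 10⁻²⁷ × 5.927 × 10⁻¹⁸) = 2.807 × 10⁻²² kg·m/s.
λ = h/p = 6.626 × 10⁻³⁴ / 2.807 × 10⁻²² = 2.36 × 10⁻¹² m = 2360 fm.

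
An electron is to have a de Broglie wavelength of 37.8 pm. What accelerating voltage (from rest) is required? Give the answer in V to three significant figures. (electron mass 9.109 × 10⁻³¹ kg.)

p = h/λ = 6.626 × 10⁻³⁴ / 3.780 × 10⁻¹¹ = 1.753 × 10⁻²³ kg·m/s.
KE = p²/(2m) = 1.687 × 10⁻¹⁶ J.
V = KE/e = 1.687 × 10⁻¹⁶ / (1.602 × 10⁻¹⁹) = 1050 V.

V = 1050 V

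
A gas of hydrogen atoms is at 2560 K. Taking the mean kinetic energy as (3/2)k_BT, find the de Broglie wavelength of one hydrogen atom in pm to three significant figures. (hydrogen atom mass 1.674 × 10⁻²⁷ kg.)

KE = (3/2)k_BT = 1.5 × 1.381 × 10⁻²³ × 2560 = 5.303 × 10⁻²⁰ J.
p = √(2mKE) = √(2 × 1.674 × 10⁻²⁷ × 5.303 × 10⁻²⁰) = 1.332 × 10⁻²³ kg·m/s.
λ = h/p = 4.97 × 10⁻¹¹ m = 49.7 pm.

λ = 49.7 pm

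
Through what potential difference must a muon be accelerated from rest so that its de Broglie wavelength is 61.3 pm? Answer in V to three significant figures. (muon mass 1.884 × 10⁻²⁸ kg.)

p = h/λ = 6.626 × 10⁻³⁴ / 6.130 × 10⁻¹¹ = 1.081 × 10⁻²³ kg·m/s.
KE = p²/(2m) = 3.101 × 10⁻¹⁹ J.
V = KE/e = 3.101 × 10⁻¹⁹ / (1.602 × 10⁻¹⁹) = 1.94 V.

V = 1.94 V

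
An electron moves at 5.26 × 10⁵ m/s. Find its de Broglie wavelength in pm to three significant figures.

λ = 1380 pm

p = mv = 9.109 × 10⁻³¹ × 5.26 × 10⁵ = 4.791 × 10⁻²⁵ kg·m/s.
λ = h/p = 6.626 × 10⁻³⁴ / 4.791 × 10⁻²⁵ = 1.38 × 10⁻⁹ m = 1380 pm.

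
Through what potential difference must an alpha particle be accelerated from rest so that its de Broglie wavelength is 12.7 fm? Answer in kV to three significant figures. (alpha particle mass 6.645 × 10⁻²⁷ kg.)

V = 639 kV

p = h/λ = 6.626 × 10⁻³⁴ / 1.270 × 10⁻¹⁴ = 5.217 × 10⁻²⁰ kg·m/s.
KE = p²/(2m) = 2.048 × 10⁻¹³ J.
V = KE/2e = 2.048 × 10⁻¹³ / (2 × 1.602 × 10⁻¹⁹) = 639 kV.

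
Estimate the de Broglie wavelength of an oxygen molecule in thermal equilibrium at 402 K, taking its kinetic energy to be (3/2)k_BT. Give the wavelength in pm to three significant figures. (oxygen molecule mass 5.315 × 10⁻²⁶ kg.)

λ = 22.3 pm

KE = (3/2)k_BT = 1.5 × 1.381 × 10⁻²³ × 402 = 8.327 × 10⁻²¹ J.
p = √(2mKE) = √(2 × 5.315 × 10⁻²⁶ × 8.327 × 10⁻²¹) = 2.975 × 10⁻²³ kg·m/s.
λ = h/p = 2.23 × 10⁻¹¹ m = 22.3 pm.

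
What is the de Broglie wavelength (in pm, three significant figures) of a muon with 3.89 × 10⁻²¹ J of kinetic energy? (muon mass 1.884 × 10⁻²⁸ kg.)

λ = 547 pm

p = √(2mKE) = √(2 × 1.884 × 10⁻²⁸ × 3.890 × 10⁻²¹) = 1.211 × 10⁻²⁴ kg·m/s.
λ = h/p = 6.626 × 10⁻³⁴ / 1.211 × 10⁻²⁴ = 5.47 × 10⁻¹⁰ m = 547 pm.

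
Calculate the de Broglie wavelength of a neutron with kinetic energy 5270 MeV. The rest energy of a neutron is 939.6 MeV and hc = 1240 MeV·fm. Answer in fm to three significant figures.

Total energy E = KE + m₀c² = 5270 + 939.6 = 6209.6 MeV.
(pc)² = E² − (m₀c²)² = (6209.6)² − (939.6)² = 3.768 × 10⁷ MeV², so pc = 6138 MeV.
λ = hc/(pc) = 1240 MeV·fm / 6138 MeV = 0.202 fm.

λ = 0.202 fm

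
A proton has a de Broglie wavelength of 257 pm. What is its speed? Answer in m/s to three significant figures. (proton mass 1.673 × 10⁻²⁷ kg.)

v = 1540 m/s

p = h/λ = 6.626 × 10⁻³⁴ / 2.570 × 10⁻¹⁰ = 2.578 × 10⁻²⁴ kg·m/s.
v = p/m = 2.578 × 10⁻²⁴ / 1.673 × 10⁻²⁷ = 1.54 × 10³ m/s = 1540 m/s.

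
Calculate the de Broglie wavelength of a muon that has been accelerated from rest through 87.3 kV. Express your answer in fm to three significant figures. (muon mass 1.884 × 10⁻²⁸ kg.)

λ = 289 fm

KE = eV = 1.602 × 10⁻¹⁹ × 8.730 × 10⁴ = 1.399 × 10⁻¹⁴ J.
p = √(2mKE) = √(2 × 1.884 × 10⁻²⁸ × 1.399 × 10⁻¹⁴) = 2.296 × 10⁻²¹ kg·m/s.
λ = h/p = 6.626 × 10⁻³⁴ / 2.296 × 10⁻²¹ = 2.89 × 10⁻¹³ m = 289 fm.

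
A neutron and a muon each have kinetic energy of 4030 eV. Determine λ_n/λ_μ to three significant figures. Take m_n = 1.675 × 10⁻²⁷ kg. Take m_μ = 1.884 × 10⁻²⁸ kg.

λ_n/λ_μ = 0.335

At fixed KE, p = √(2mKE) so λ = h/p ∝ 1/√m.
λ_n/λ_μ = √(m_μ/m_n) = √(1.884 × 10⁻²⁸/1.675 × 10⁻²⁷) = √(0.1125) = 0.335.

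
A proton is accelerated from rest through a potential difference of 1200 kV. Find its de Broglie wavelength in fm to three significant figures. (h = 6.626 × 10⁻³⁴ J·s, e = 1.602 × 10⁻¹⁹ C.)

λ = 26.1 fm

KE = eV = 1.602 × 10⁻¹⁹ × 1.200 × 10⁶ = 1.922 × 10⁻¹³ J.
p = √(2mKE) = √(2 × 1.673 × 10⁻²⁷ × 1.922 × 10⁻¹³) = 2.536 × 10⁻²⁰ kg·m/s.
λ = h/p = 6.626 × 10⁻³⁴ / 2.536 × 10⁻²⁰ = 2.61 × 10⁻¹⁴ m = 26.1 fm.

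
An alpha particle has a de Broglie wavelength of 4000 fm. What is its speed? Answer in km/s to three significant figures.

v = 24.9 km/s

p = h/λ = 6.626 × 10⁻³⁴ / 4.000 × 10⁻¹² = 1.657 × 10⁻²² kg·m/s.
v = p/m = 1.657 × 10⁻²² / 6.645 × 10⁻²⁷ = 2.49 × 10⁴ m/s = 24.9 km/s.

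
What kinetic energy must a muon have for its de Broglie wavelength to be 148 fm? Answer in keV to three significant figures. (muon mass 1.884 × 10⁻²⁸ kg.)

p = h/λ = 6.626 × 10⁻³⁴ / 1.480 × 10⁻¹³ = 4.477 × 10⁻²¹ kg·m/s.
KE = p²/(2m) = (4.477 × 10⁻²¹)² / (2 × 1.884 × 10⁻²⁸) = 5.319 × 10⁻¹⁴ J = 332 keV.

KE = 332 keV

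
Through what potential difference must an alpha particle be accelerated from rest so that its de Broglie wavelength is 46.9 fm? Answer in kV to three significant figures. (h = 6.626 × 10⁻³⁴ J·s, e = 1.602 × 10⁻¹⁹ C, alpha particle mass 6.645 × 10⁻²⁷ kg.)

p = h/λ = 6.626 × 10⁻³⁴ / 4.690 × 10⁻¹⁴ = 1.413 × 10⁻²⁰ kg·m/s.
KE = p²/(2m) = 1.502 × 10⁻¹⁴ J.
V = KE/2e = 1.502 × 10⁻¹⁴ / (2 × 1.602 × 10⁻¹⁹) = 46.9 kV.

V = 46.9 kV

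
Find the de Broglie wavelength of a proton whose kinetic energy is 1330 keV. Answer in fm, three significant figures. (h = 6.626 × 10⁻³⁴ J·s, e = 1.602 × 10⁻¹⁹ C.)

KE = 1330 keV = 2.131 × 10⁻¹³ J.
p = √(2mKE) = √(2 × 1.673 × 10⁻²⁷ × 2.131 × 10⁻¹³) = 2.670 × 10⁻²⁰ kg·m/s.
λ = h/p = 6.626 × 10⁻³⁴ / 2.670 × 10⁻²⁰ = 2.48 × 10⁻¹⁴ m = 24.8 fm.

λ = 24.8 fm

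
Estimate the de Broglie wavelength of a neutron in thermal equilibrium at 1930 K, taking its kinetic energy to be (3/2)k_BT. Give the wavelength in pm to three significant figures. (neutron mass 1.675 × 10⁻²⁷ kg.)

λ = 57.3 pm

KE = (3/2)k_BT = 1.5 × 1.381 × 10⁻²³ × 1930 = 3.998 × 10⁻²⁰ J.
p = √(2mKE) = √(2 × 1.675 × 10⁻²⁷ × 3.998 × 10⁻²⁰) = 1.157 × 10⁻²³ kg·m/s.
λ = h/p = 5.73 × 10⁻¹¹ m = 57.3 pm.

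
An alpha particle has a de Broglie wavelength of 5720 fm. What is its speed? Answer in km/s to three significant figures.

p = h/λ = 6.626 × 10⁻³⁴ / 5.720 × 10⁻¹² = 1.158 × 10⁻²² kg·m/s.
v = p/m = 1.158 × 10⁻²² / 6.645 × 10⁻²⁷ = 1.74 × 10⁴ m/s = 17.4 km/s.

v = 17.4 km/s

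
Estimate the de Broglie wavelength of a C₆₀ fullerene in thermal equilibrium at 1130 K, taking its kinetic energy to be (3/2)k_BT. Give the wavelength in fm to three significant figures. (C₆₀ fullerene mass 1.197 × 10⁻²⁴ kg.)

KE = (3/2)k_BT = 1.5 × 1.381 × 10⁻²³ × 1130 = 2.341 × 10⁻²⁰ J.
p = √(2mKE) = √(2 × 1.197 × 10⁻²⁴ × 2.341 × 10⁻²⁰) = 2.367 × 10⁻²² kg·m/s.
λ = h/p = 2.80 × 10⁻¹² m = 2800 fm.

λ = 2800 fm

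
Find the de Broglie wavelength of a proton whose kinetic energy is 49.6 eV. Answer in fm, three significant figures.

λ = 4060 fm

KE = 49.6 eV = 7.946 × 10⁻¹⁸ J.
p = √(2mKE) = √(2 × 1.673 × 10⁻²⁷ × 7.946 × 10⁻¹⁸) = 1.631 × 10⁻²² kg·m/s.
λ = h/p = 6.626 × 10⁻³⁴ / 1.631 × 10⁻²² = 4.06 × 10⁻¹² m = 4060 fm.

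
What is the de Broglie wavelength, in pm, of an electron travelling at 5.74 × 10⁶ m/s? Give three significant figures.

p = mv = 9.109 × 10⁻³¹ × 5.74 × 10⁶ = 5.229 × 10⁻²⁴ kg·m/s.
λ = h/p = 6.626 × 10⁻³⁴ / 5.229 × 10⁻²⁴ = 1.27 × 10⁻¹⁰ m = 127 pm.

λ = 127 pm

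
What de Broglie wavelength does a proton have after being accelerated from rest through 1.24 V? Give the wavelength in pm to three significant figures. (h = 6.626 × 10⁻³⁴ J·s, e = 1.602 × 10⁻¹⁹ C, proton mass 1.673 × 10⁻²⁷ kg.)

KE = eV = 1.602 × 10⁻¹⁹ × 1.240 = 1.986 × 10⁻¹⁹ J.
p = √(2mKE) = √(2 × 1.673 × 10⁻²⁷ × 1.986 × 10⁻¹⁹) = 2.578 × 10⁻²³ kg·m/s.
λ = h/p = 6.626 × 10⁻³⁴ / 2.578 × 10⁻²³ = 2.57 × 10⁻¹¹ m = 25.7 pm.

λ = 25.7 pm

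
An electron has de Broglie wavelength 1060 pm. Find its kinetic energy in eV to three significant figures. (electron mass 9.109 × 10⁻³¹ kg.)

KE = 1.34 eV

p = h/λ = 6.626 × 10⁻³⁴ / 1.060 × 10⁻⁹ = 6.251 × 10⁻²⁵ kg·m/s.
KE = p²/(2m) = (6.251 × 10⁻²⁵)² / (2 × 9.109 × 10⁻³¹) = 2.145 × 10⁻¹⁹ J = 1.34 eV.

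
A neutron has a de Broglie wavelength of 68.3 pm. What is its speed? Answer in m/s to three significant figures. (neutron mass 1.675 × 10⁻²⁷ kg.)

p = h/λ = 6.626 × 10⁻³⁴ / 6.830 × 10⁻¹¹ = 9.701 × 10⁻²⁴ kg·m/s.
v = p/m = 9.701 × 10⁻²⁴ / 1.675 × 10⁻²⁷ = 5.79 × 10³ m/s = 5790 m/s.

v = 5790 m/s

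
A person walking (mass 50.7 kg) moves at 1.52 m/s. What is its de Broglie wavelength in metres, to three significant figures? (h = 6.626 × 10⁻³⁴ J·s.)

λ = 8.60 × 10⁻³⁶ m

p = mv = 50.7 × 1.52 = 7.706 × 10¹ kg·m/s.
λ = h/p = 6.626 × 10⁻³⁴ / 7.706 × 10¹ = 8.60 × 10⁻³⁶ m.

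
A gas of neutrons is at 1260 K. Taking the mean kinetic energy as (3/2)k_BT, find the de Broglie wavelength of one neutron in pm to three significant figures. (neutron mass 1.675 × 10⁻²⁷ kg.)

λ = 70.9 pm

KE = (3/2)k_BT = 1.5 × 1.381 × 10⁻²³ × 1260 = 2.610 × 10⁻²⁰ J.
p = √(2mKE) = √(2 × 1.675 × 10⁻²⁷ × 2.610 × 10⁻²⁰) = 9.351 × 10⁻²⁴ kg·m/s.
λ = h/p = 7.09 × 10⁻¹¹ m = 70.9 pm.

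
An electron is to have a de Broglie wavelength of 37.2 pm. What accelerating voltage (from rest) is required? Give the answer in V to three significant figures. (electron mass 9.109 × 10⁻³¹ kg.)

V = 1090 V

p = h/λ = 6.626 × 10⁻³⁴ / 3.720 × 10⁻¹¹ = 1.781 × 10⁻²³ kg·m/s.
KE = p²/(2m) = 1.741 × 10⁻¹⁶ J.
V = KE/e = 1.741 × 10⁻¹⁶ / (1.602 × 10⁻¹⁹) = 1090 V.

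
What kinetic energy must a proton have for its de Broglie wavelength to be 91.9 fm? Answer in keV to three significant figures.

KE = 97.0 keV

p = h/λ = 6.626 × 10⁻³⁴ / 9.190 × 10⁻¹⁴ = 7.210 × 10⁻²¹ kg·m/s.
KE = p²/(2m) = (7.210 × 10⁻²¹)² / (2 × 1.673 × 10⁻²⁷) = 1.554 × 10⁻¹⁴ J = 97.0 keV.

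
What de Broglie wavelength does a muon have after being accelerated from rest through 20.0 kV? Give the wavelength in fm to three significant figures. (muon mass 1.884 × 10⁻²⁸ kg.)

λ = 603 fm

KE = eV = 1.602 × 10⁻¹⁹ × 2.000 × 10⁴ = 3.204 × 10⁻¹⁵ J.
p = √(2mKE) = √(2 × 1.884 × 10⁻²⁸ × 3.204 × 10⁻¹⁵) = 1.099 × 10⁻²¹ kg·m/s.
λ = h/p = 6.626 × 10⁻³⁴ / 1.099 × 10⁻²¹ = 6.03 × 10⁻¹³ m = 603 fm.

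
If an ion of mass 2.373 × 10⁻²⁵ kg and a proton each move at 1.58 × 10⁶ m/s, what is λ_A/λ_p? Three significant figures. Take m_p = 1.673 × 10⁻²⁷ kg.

λ_A/λ_p = 7.05 × 10⁻³

At fixed v, p = mv so λ = h/(mv) ∝ 1/m.
λ_A/λ_p = m_p/m_A = 1.673 × 10⁻²⁷/2.373 × 10⁻²⁵ = 7.05 × 10⁻³.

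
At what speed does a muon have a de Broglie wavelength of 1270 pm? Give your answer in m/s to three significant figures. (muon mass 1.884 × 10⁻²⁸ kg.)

p = h/λ = 6.626 × 10⁻³⁴ / 1.270 × 10⁻⁹ = 5.217 × 10⁻²⁵ kg·m/s.
v = p/m = 5.217 × 10⁻²⁵ / 1.884 × 10⁻²⁸ = 2.77 × 10³ m/s = 2770 m/s.

v = 2770 m/s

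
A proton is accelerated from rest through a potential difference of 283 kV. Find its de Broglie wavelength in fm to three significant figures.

KE = eV = 1.602 × 10⁻¹⁹ × 2.830 × 10⁵ = 4.534 × 10⁻¹⁴ J.
p = √(2mKE) = √(2 × 1.673 × 10⁻²⁷ × 4.534 × 10⁻¹⁴) = 1.232 × 10⁻²⁰ kg·m/s.
λ = h/p = 6.626 × 10⁻³⁴ / 1.232 × 10⁻²⁰ = 5.38 × 10⁻¹⁴ m = 53.8 fm.

λ = 53.8 fm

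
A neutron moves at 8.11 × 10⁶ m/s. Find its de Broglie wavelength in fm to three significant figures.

p = mv = 1.675 × 10⁻²⁷ × 8.11 × 10⁶ = 1.358 × 10⁻²⁰ kg·m/s.
λ = h/p = 6.626 × 10⁻³⁴ / 1.358 × 10⁻²⁰ = 4.88 × 10⁻¹⁴ m = 48.8 fm.

λ = 48.8 fm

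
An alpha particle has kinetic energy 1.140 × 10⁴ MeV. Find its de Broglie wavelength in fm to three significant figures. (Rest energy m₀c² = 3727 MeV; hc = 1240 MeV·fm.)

λ = 0.0846 fm

Total energy E = KE + m₀c² = 1.140 × 10⁴ + 3727 = 15127 MeV.
(pc)² = E² − (m₀c²)² = (15127)² − (3727)² = 2.149 × 10⁸ MeV², so pc = 1.466 × 10⁴ MeV.
λ = hc/(pc) = 1240 MeV·fm / 1.466 × 10⁴ MeV = 0.0846 fm.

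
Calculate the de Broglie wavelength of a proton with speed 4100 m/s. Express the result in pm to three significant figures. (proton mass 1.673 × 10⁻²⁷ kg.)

p = mv = 1.673 × 10⁻²⁷ × 4100 = 6.859 × 10⁻²⁴ kg·m/s.
λ = h/p = 6.626 × 10⁻³⁴ / 6.859 × 10⁻²⁴ = 9.66 × 10⁻¹¹ m = 96.6 pm.

λ = 96.6 pm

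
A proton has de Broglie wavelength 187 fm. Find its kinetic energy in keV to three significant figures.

KE = 23.4 keV

p = h/λ = 6.626 × 10⁻³⁴ / 1.870 × 10⁻¹³ = 3.543 × 10⁻²¹ kg·m/s.
KE = p²/(2m) = (3.543 × 10⁻²¹)² / (2 × 1.673 × 10⁻²⁷) = 3.752 × 10⁻¹⁵ J = 23.4 keV.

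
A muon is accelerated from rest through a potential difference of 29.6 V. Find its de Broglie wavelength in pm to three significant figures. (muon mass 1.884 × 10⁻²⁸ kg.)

λ = 15.7 pm

KE = eV = 1.602 × 10⁻¹⁹ × 29.60 = 4.742 × 10⁻¹⁸ J.
p = √(2mKE) = √(2 × 1.884 × 10⁻²⁸ × 4.742 × 10⁻¹⁸) = 4.227 × 10⁻²³ kg·m/s.
λ = h/p = 6.626 × 10⁻³⁴ / 4.227 × 10⁻²³ = 1.57 × 10⁻¹¹ m = 15.7 pm.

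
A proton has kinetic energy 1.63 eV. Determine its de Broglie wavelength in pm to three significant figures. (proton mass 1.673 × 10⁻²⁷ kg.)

λ = 22.4 pm

KE = 1.63 eV = 2.611 × 10⁻¹⁹ J.
p = √(2mKE) = √(2 × 1.673 × 10⁻²⁷ × 2.611 × 10⁻¹⁹) = 2.956 × 10⁻²³ kg·m/s.
λ = h/p = 6.626 × 10⁻³⁴ / 2.956 × 10⁻²³ = 2.24 × 10⁻¹¹ m = 22.4 pm.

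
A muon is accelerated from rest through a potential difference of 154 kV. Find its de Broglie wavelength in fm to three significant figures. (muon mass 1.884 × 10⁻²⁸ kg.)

λ = 217 fm

KE = eV = 1.602 × 10⁻¹⁹ × 1.540 × 10⁵ = 2.467 × 10⁻¹⁴ J.
p = √(2mKE) = √(2 × 1.884 × 10⁻²⁸ × 2.467 × 10⁻¹⁴) = 3.049 × 10⁻²¹ kg·m/s.
λ = h/p = 6.626 × 10⁻³⁴ / 3.049 × 10⁻²¹ = 2.17 × 10⁻¹³ m = 217 fm.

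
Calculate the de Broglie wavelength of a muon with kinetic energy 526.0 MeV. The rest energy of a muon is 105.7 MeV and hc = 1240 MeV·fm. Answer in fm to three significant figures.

Total energy E = KE + m₀c² = 526.0 + 105.7 = 631.7 MeV.
(pc)² = E² − (m₀c²)² = (631.7)² − (105.7)² = 3.879 × 10⁵ MeV², so pc = 622.8 MeV.
λ = hc/(pc) = 1240 MeV·fm / 622.8 MeV = 1.99 fm.

λ = 1.99 fm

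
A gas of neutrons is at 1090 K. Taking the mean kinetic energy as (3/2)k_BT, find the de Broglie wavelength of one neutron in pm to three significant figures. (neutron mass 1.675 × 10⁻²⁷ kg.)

KE = (3/2)k_BT = 1.5 × 1.381 × 10⁻²³ × 1090 = 2.258 × 10⁻²⁰ J.
p = √(2mKE) = √(2 × 1.675 × 10⁻²⁷ × 2.258 × 10⁻²⁰) = 8.697 × 10⁻²⁴ kg·m/s.
λ = h/p = 7.62 × 10⁻¹¹ m = 76.2 pm.

λ = 76.2 pm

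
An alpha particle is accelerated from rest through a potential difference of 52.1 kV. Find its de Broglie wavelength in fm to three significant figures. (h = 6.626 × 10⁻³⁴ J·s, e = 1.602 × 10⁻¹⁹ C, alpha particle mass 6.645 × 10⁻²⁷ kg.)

λ = 44.5 fm

KE = 2eV = 2 × 1.602 × 10⁻¹⁹ × 5.210 × 10⁴ = 1.669 × 10⁻¹⁴ J.
p = √(2mKE) = √(2 × 6.645 × 10⁻²⁷ × 1.669 × 10⁻¹⁴) = 1.489 × 10⁻²⁰ kg·m/s.
λ = h/p = 6.626 × 10⁻³⁴ / 1.489 × 10⁻²⁰ = 4.45 × 10⁻¹⁴ m = 44.5 fm.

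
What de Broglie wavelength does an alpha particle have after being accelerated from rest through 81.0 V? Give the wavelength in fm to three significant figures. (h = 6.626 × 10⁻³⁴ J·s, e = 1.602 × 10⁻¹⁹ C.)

KE = 2eV = 2 × 1.602 × 10⁻¹⁹ × 81.00 = 2.595 × 10⁻¹⁷ J.
p = √(2mKE) = √(2 × 6.645 × 10⁻²⁷ × 2.595 × 10⁻¹⁷) = 5.873 × 10⁻²² kg·m/s.
λ = h/p = 6.626 × 10⁻³⁴ / 5.873 × 10⁻²² = 1.13 × 10⁻¹² m = 1130 fm.

λ = 1130 fm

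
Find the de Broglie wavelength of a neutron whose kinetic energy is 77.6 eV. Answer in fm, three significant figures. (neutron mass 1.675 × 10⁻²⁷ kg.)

λ = 3250 fm

KE = 77.6 eV = 1.243 × 10⁻¹⁷ J.
p = √(2mKE) = √(2 × 1.675 × 10⁻²⁷ × 1.243 × 10⁻¹⁷) = 2.041 × 10⁻²² kg·m/s.
λ = h/p = 6.626 × 10⁻³⁴ / 2.041 × 10⁻²² = 3.25 × 10⁻¹² m = 3250 fm.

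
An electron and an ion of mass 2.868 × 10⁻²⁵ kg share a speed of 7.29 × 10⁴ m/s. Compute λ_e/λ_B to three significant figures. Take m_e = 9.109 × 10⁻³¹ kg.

λ_e/λ_B = 3.15 × 10⁵

At fixed v, p = mv so λ = h/(mv) ∝ 1/m.
λ_e/λ_B = m_B/m_e = 2.868 × 10⁻²⁵/9.109 × 10⁻³¹ = 3.15 × 10⁵.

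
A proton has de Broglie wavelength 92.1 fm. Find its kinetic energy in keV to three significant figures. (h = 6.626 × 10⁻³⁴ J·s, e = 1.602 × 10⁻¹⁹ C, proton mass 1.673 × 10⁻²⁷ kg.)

p = h/λ = 6.626 × 10⁻³⁴ / 9.210 × 10⁻¹⁴ = 7.194 × 10⁻²¹ kg·m/s.
KE = p²/(2m) = (7.194 × 10⁻²¹)² / (2 × 1.673 × 10⁻²⁷) = 1.547 × 10⁻¹⁴ J = 96.6 keV.

KE = 96.6 keV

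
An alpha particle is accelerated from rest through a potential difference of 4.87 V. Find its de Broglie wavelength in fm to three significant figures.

λ = 4600 fm

KE = 2eV = 2 × 1.602 × 10⁻¹⁹ × 4.870 = 1.560 × 10⁻¹⁸ J.
p = √(2mKE) = √(2 × 6.645 × 10⁻²⁷ × 1.560 × 10⁻¹⁸) = 1.440 × 10⁻²² kg·m/s.
λ = h/p = 6.626 × 10⁻³⁴ / 1.440 × 10⁻²² = 4.60 × 10⁻¹² m = 4600 fm.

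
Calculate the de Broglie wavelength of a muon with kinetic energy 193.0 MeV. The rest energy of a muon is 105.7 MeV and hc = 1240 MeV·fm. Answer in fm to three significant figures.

λ = 4.44 fm

Total energy E = KE + m₀c² = 193.0 + 105.7 = 298.7 MeV.
(pc)² = E² − (m₀c²)² = (298.7)² − (105.7)² = 7.805 × 10⁴ MeV², so pc = 279.4 MeV.
λ = hc/(pc) = 1240 MeV·fm / 279.4 MeV = 4.44 fm.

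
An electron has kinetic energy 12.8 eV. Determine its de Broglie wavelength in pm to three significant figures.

KE = 12.8 eV = 2.051 × 10⁻¹⁸ J.
p = √(2mKE) = √(2 × 9.109 × 10⁻³¹ × 2.051 × 10⁻¹⁸) = 1.933 × 10⁻²⁴ kg·m/s.
λ = h/p = 6.626 × 10⁻³⁴ / 1.933 × 10⁻²⁴ = 3.43 × 10⁻¹⁰ m = 343 pm.

λ = 343 pm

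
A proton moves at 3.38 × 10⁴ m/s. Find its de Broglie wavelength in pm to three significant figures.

λ = 11.7 pm

p = mv = 1.673 × 10⁻²⁷ × 3.38 × 10⁴ = 5.655 × 10⁻²³ kg·m/s.
λ = h/p = 6.626 × 10⁻³⁴ / 5.655 × 10⁻²³ = 1.17 × 10⁻¹¹ m = 11.7 pm.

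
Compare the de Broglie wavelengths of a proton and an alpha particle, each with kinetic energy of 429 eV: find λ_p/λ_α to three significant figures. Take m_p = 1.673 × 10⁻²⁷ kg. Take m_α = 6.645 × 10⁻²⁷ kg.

At fixed KE, p = √(2mKE) so λ = h/p ∝ 1/√m.
λ_p/λ_α = √(m_α/m_p) = √(6.645 × 10⁻²⁷/1.673 × 10⁻²⁷) = √(3.972) = 1.99.

λ_p/λ_α = 1.99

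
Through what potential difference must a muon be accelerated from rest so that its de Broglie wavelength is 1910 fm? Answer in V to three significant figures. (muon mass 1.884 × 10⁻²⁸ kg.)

p = h/λ = 6.626 × 10⁻³⁴ / 1.910 × 10⁻¹² = 3.469 × 10⁻²² kg·m/s.
KE = p²/(2m) = 3.194 × 10⁻¹⁶ J.
V = KE/e = 3.194 × 10⁻¹⁶ / (1.602 × 10⁻¹⁹) = 1990 V.

V = 1990 V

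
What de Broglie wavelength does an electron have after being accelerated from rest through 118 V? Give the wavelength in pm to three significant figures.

KE = eV = 1.602 × 10⁻¹⁹ × 118.0 = 1.890 × 10⁻¹⁷ J.
p = √(2mKE) = √(2 × 9.109 × 10⁻³¹ × 1.890 × 10⁻¹⁷) = 5.868 × 10⁻²⁴ kg·m/s.
λ = h/p = 6.626 × 10⁻³⁴ / 5.868 × 10⁻²⁴ = 1.13 × 10⁻¹⁰ m = 113 pm.

λ = 113 pm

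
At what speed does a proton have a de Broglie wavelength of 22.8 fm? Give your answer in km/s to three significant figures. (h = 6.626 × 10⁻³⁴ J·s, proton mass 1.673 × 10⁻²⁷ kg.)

p = h/λ = 6.626 × 10⁻³⁴ / 2.280 × 10⁻¹⁴ = 2.906 × 10⁻²⁰ kg·m/s.
v = p/m = 2.906 × 10⁻²⁰ / 1.673 × 10⁻²⁷ = 1.74 × 10⁷ m/s = 1.74 × 10⁴ km/s.

v = 1.74 × 10⁴ km/s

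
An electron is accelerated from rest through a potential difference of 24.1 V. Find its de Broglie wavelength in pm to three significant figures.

KE = eV = 1.602 × 10⁻¹⁹ × 24.10 = 3.861 × 10⁻¹⁸ J.
p = √(2mKE) = √(2 × 9.109 × 10⁻³¹ × 3.861 × 10⁻¹⁸) = 2.652 × 10⁻²⁴ kg·m/s.
λ = h/p = 6.626 × 10⁻³⁴ / 2.652 × 10⁻²⁴ = 2.50 × 10⁻¹⁰ m = 250 pm.

λ = 250 pm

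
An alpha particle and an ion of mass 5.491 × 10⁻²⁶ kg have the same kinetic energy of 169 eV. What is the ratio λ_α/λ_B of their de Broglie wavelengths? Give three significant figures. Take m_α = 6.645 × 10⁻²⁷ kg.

λ_α/λ_B = 2.87

At fixed KE, p = √(2mKE) so λ = h/p ∝ 1/√m.
λ_α/λ_B = √(m_B/m_α) = √(5.491 × 10⁻²⁶/6.645 × 10⁻²⁷) = √(8.263) = 2.87.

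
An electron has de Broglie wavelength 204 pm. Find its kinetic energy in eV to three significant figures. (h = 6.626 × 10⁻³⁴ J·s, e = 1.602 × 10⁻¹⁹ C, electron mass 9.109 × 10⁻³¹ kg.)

p = h/λ = 6.626 × 10⁻³⁴ / 2.040 × 10⁻¹⁰ = 3.248 × 10⁻²⁴ kg·m/s.
KE = p²/(2m) = (3.248 × 10⁻²⁴)² / (2 × 9.109 × 10⁻³¹) = 5.791 × 10⁻¹⁸ J = 36.1 eV.

KE = 36.1 eV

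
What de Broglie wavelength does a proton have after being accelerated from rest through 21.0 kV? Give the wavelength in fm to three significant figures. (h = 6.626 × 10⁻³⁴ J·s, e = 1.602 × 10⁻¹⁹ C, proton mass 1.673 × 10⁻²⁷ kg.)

KE = eV = 1.602 × 10⁻¹⁹ × 2.100 × 10⁴ = 3.364 × 10⁻¹⁵ J.
p = √(2mKE) = √(2 × 1.673 × 10⁻²⁷ × 3.364 × 10⁻¹⁵) = 3.355 × 10⁻²¹ kg·m/s.
λ = h/p = 6.626 × 10⁻³⁴ / 3.355 × 10⁻²¹ = 1.97 × 10⁻¹³ m = 197 fm.

λ = 197 fm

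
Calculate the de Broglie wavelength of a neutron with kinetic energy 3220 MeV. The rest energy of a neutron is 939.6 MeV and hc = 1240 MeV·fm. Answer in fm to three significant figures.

Total energy E = KE + m₀c² = 3220 + 939.6 = 4159.6 MeV.
(pc)² = E² − (m₀c²)² = (4159.6)² − (939.6)² = 1.642 × 10⁷ MeV², so pc = 4052 MeV.
λ = hc/(pc) = 1240 MeV·fm / 4052 MeV = 0.306 fm.

λ = 0.306 fm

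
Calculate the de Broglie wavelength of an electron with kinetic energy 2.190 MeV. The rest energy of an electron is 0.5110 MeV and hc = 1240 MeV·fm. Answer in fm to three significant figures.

λ = 468 fm

Total energy E = KE + m₀c² = 2.190 + 0.5110 = 2.7010 MeV.
(pc)² = E² − (m₀c²)² = (2.7010)² − (0.5110)² = 7.034 MeV², so pc = 2.652 MeV.
λ = hc/(pc) = 1240 MeV·fm / 2.652 MeV = 468 fm.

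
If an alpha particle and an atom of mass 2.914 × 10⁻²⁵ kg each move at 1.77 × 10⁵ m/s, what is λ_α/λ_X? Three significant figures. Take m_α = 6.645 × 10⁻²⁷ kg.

λ_α/λ_X = 43.9

At fixed v, p = mv so λ = h/(mv) ∝ 1/m.
λ_α/λ_X = m_X/m_α = 2.914 × 10⁻²⁵/6.645 × 10⁻²⁷ = 43.9.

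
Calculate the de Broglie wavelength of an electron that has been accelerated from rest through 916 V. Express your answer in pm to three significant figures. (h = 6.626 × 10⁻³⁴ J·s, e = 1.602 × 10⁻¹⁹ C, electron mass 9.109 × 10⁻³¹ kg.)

λ = 40.5 pm

KE = eV = 1.602 × 10⁻¹⁹ × 916.0 = 1.467 × 10⁻¹⁶ J.
p = √(2mKE) = √(2 × 9.109 × 10⁻³¹ × 1.467 × 10⁻¹⁶) = 1.635 × 10⁻²³ kg·m/s.
λ = h/p = 6.626 × 10⁻³⁴ / 1.635 × 10⁻²³ = 4.05 × 10⁻¹¹ m = 40.5 pm.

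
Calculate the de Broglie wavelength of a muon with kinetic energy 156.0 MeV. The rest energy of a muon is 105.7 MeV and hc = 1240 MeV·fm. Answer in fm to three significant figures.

λ = 5.18 fm

Total energy E = KE + m₀c² = 156.0 + 105.7 = 261.7 MeV.
(pc)² = E² − (m₀c²)² = (261.7)² − (105.7)² = 5.731 × 10⁴ MeV², so pc = 239.4 MeV.
λ = hc/(pc) = 1240 MeV·fm / 239.4 MeV = 5.18 fm.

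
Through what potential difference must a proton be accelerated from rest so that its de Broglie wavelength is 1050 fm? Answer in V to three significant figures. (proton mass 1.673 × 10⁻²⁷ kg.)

V = 743 V

p = h/λ = 6.626 × 10⁻³⁴ / 1.050 × 10⁻¹² = 6.310 × 10⁻²² kg·m/s.
KE = p²/(2m) = 1.190 × 10⁻¹⁶ J.
V = KE/e = 1.190 × 10⁻¹⁶ / (1.602 × 10⁻¹⁹) = 743 V.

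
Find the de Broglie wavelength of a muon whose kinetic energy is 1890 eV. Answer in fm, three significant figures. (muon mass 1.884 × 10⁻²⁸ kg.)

KE = 1890 eV = 3.028 × 10⁻¹⁶ J.
p = √(2mKE) = √(2 × 1.884 × 10⁻²⁸ × 3.028 × 10⁻¹⁶) = 3.378 × 10⁻²² kg·m/s.
λ = h/p = 6.626 × 10⁻³⁴ / 3.378 × 10⁻²² = 1.96 × 10⁻¹² m = 1960 fm.

λ = 1960 fm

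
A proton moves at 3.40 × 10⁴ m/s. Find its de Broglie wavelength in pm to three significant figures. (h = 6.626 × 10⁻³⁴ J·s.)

p = mv = 1.673 × 10⁻²⁷ × 3.40 × 10⁴ = 5.688 × 10⁻²³ kg·m/s.
λ = h/p = 6.626 × 10⁻³⁴ / 5.688 × 10⁻²³ = 1.16 × 10⁻¹¹ m = 11.6 pm.

λ = 11.6 pm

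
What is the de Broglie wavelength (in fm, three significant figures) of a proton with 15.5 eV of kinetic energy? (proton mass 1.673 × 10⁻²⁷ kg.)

λ = 7270 fm

KE = 15.5 eV = 2.483 × 10⁻¹⁸ J.
p = √(2mKE) = √(2 × 1.673 × 10⁻²⁷ × 2.483 × 10⁻¹⁸) = 9.115 × 10⁻²³ kg·m/s.
λ = h/p = 6.626 × 10⁻³⁴ / 9.115 × 10⁻²³ = 7.27 × 10⁻¹² m = 7270 fm.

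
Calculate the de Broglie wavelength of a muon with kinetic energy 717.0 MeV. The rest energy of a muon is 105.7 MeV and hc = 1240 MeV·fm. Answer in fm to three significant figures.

λ = 1.52 fm

Total energy E = KE + m₀c² = 717.0 + 105.7 = 822.7 MeV.
(pc)² = E² − (m₀c²)² = (822.7)² − (105.7)² = 6.657 × 10⁵ MeV², so pc = 815.9 MeV.
λ = hc/(pc) = 1240 MeV·fm / 815.9 MeV = 1.52 fm.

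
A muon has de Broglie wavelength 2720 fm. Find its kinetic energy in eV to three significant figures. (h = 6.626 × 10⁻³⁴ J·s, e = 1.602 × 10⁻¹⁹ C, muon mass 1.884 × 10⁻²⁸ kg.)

p = h/λ = 6.626 × 10⁻³⁴ / 2.720 × 10⁻¹² = 2.436 × 10⁻²² kg·m/s.
KE = p²/(2m) = (2.436 × 10⁻²²)² / (2 × 1.884 × 10⁻²⁸) = 1.575 × 10⁻¹⁶ J = 983 eV.

KE = 983 eV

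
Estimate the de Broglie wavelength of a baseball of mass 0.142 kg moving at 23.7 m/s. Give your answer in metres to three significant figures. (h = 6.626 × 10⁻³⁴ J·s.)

p = mv = 0.142 × 23.7 = 3.365 kg·m/s.
λ = h/p = 6.626 × 10⁻³⁴ / 3.365 = 1.97 × 10⁻³⁴ m.

λ = 1.97 × 10⁻³⁴ m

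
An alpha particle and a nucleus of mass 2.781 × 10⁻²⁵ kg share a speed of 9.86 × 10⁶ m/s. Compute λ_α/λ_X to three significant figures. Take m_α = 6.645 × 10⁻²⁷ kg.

λ_α/λ_X = 41.9

At fixed v, p = mv so λ = h/(mv) ∝ 1/m.
λ_α/λ_X = m_X/m_α = 2.781 × 10⁻²⁵/6.645 × 10⁻²⁷ = 41.9.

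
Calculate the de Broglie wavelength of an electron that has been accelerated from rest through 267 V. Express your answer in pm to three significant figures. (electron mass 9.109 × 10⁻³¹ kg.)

λ = 75.1 pm

KE = eV = 1.602 × 10⁻¹⁹ × 267.0 = 4.277 × 10⁻¹⁷ J.
p = √(2mKE) = √(2 × 9.109 × 10⁻³¹ × 4.277 × 10⁻¹⁷) = 8.827 × 10⁻²⁴ kg·m/s.
λ = h/p = 6.626 × 10⁻³⁴ / 8.827 × 10⁻²⁴ = 7.51 × 10⁻¹¹ m = 75.1 pm.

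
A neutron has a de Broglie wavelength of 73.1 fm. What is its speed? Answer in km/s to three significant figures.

p = h/λ = 6.626 × 10⁻³⁴ / 7.310 × 10⁻¹⁴ = 9.064 × 10⁻²¹ kg·m/s.
v = p/m = 9.064 × 10⁻²¹ / 1.675 × 10⁻²⁷ = 5.41 × 10⁶ m/s = 5410 km/s.

v = 5410 km/s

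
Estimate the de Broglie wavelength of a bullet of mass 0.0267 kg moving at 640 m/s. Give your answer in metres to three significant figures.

λ = 3.88 × 10⁻³⁵ m

p = mv = 0.0267 × 640 = 1.709 × 10¹ kg·m/s.
λ = h/p = 6.626 × 10⁻³⁴ / 1.709 × 10¹ = 3.88 × 10⁻³⁵ m.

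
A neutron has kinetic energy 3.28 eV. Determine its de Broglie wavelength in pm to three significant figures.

KE = 3.28 eV = 5.255 × 10⁻¹⁹ J.
p = √(2mKE) = √(2 × 1.675 × 10⁻²⁷ × 5.255 × 10⁻¹⁹) = 4.196 × 10⁻²³ kg·m/s.
λ = h/p = 6.626 × 10⁻³⁴ / 4.196 × 10⁻²³ = 1.58 × 10⁻¹¹ m = 15.8 pm.

λ = 15.8 pm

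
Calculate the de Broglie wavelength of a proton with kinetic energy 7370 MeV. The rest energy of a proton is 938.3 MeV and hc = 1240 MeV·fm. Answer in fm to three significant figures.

λ = 0.150 fm

Total energy E = KE + m₀c² = 7370 + 938.3 = 8308.3 MeV.
(pc)² = E² − (m₀c²)² = (8308.3)² − (938.3)² = 6.815 × 10⁷ MeV², so pc = 8255 MeV.
λ = hc/(pc) = 1240 MeV·fm / 8255 MeV = 0.150 fm.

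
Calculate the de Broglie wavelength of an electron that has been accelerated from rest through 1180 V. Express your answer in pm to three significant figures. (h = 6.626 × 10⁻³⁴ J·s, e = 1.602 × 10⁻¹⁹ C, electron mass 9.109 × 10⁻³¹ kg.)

λ = 35.7 pm

KE = eV = 1.602 × 10⁻¹⁹ × 1180 = 1.890 × 10⁻¹⁶ J.
p = √(2mKE) = √(2 × 9.109 × 10⁻³¹ × 1.890 × 10⁻¹⁶) = 1.856 × 10⁻²³ kg·m/s.
λ = h/p = 6.626 × 10⁻³⁴ / 1.856 × 10⁻²³ = 3.57 × 10⁻¹¹ m = 35.7 pm.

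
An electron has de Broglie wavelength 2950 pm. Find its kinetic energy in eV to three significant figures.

KE = 0.173 eV

p = h/λ = 6.626 × 10⁻³⁴ / 2.950 × 10⁻⁹ = 2.246 × 10⁻²⁵ kg·m/s.
KE = p²/(2m) = (2.246 × 10⁻²⁵)² / (2 × 9.109 × 10⁻³¹) = 2.769 × 10⁻²⁰ J = 0.173 eV.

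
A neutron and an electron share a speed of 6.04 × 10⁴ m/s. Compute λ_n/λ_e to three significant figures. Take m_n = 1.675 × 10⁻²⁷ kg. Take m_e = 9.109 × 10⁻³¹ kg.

At fixed v, p = mv so λ = h/(mv) ∝ 1/m.
λ_n/λ_e = m_e/m_n = 9.109 × 10⁻³¹/1.675 × 10⁻²⁷ = 5.44 × 10⁻⁴.

λ_n/λ_e = 5.44 × 10⁻⁴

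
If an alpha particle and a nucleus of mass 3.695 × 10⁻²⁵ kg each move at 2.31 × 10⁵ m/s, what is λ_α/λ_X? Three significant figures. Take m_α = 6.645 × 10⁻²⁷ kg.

At fixed v, p = mv so λ = h/(mv) ∝ 1/m.
λ_α/λ_X = m_X/m_α = 3.695 × 10⁻²⁵/6.645 × 10⁻²⁷ = 55.6.

λ_α/λ_X = 55.6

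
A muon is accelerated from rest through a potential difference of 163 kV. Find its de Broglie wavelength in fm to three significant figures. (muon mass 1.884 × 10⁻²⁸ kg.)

KE = eV = 1.602 × 10⁻¹⁹ × 1.630 × 10⁵ = 2.611 × 10⁻¹⁴ J.
p = √(2mKE) = √(2 × 1.884 × 10⁻²⁸ × 2.611 × 10⁻¹⁴) = 3.137 × 10⁻²¹ kg·m/s.
λ = h/p = 6.626 × 10⁻³⁴ / 3.137 × 10⁻²¹ = 2.11 × 10⁻¹³ m = 211 fm.

λ = 211 fm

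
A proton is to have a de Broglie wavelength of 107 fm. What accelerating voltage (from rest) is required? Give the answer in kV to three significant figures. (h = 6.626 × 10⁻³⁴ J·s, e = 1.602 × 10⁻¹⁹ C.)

p = h/λ = 6.626 × 10⁻³⁴ / 1.070 × 10⁻¹³ = 6.193 × 10⁻²¹ kg·m/s.
KE = p²/(2m) = 1.146 × 10⁻¹⁴ J.
V = KE/e = 1.146 × 10⁻¹⁴ / (1.602 × 10⁻¹⁹) = 71.5 kV.

V = 71.5 kV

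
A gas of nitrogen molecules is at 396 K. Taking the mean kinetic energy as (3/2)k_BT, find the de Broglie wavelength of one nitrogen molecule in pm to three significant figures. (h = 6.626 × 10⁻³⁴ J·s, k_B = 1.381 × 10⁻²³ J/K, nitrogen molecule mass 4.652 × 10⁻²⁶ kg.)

λ = 24.0 pm

KE = (3/2)k_BT = 1.5 × 1.381 × 10⁻²³ × 396 = 8.203 × 10⁻²¹ J.
p = √(2mKE) = √(2 × 4.652 × 10⁻²⁶ × 8.203 × 10⁻²¹) = 2.763 × 10⁻²³ kg·m/s.
λ = h/p = 2.40 × 10⁻¹¹ m = 24.0 pm.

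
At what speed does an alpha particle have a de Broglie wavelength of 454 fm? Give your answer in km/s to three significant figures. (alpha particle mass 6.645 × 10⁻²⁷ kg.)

p = h/λ = 6.626 × 10⁻³⁴ / 4.540 × 10⁻¹³ = 1.459 × 10⁻²¹ kg·m/s.
v = p/m = 1.459 × 10⁻²¹ / 6.645 × 10⁻²⁷ = 2.20 × 10⁵ m/s = 220 km/s.

v = 220 km/s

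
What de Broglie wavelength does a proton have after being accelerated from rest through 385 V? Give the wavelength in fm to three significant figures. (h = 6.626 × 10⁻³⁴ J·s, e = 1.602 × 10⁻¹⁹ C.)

KE = eV = 1.602 × 10⁻¹⁹ × 385.0 = 6.168 × 10⁻¹⁷ J.
p = √(2mKE) = √(2 × 1.673 × 10⁻²⁷ × 6.168 × 10⁻¹⁷) = 4.543 × 10⁻²² kg·m/s.
λ = h/p = 6.626 × 10⁻³⁴ / 4.543 × 10⁻²² = 1.46 × 10⁻¹² m = 1460 fm.

λ = 1460 fm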